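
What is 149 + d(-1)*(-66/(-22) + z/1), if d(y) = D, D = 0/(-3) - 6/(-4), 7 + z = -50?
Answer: 68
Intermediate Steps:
z = -57 (z = -7 - 50 = -57)
D = 3/2 (D = 0*(-⅓) - 6*(-¼) = 0 + 3/2 = 3/2 ≈ 1.5000)
d(y) = 3/2
149 + d(-1)*(-66/(-22) + z/1) = 149 + 3*(-66/(-22) - 57/1)/2 = 149 + 3*(-66*(-1/22) - 57*1)/2 = 149 + 3*(3 - 57)/2 = 149 + (3/2)*(-54) = 149 - 81 = 68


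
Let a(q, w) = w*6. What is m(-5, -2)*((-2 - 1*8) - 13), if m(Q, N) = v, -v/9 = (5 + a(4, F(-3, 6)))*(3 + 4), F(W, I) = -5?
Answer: -36225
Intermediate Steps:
a(q, w) = 6*w
v = 1575 (v = -9*(5 + 6*(-5))*(3 + 4) = -9*(5 - 30)*7 = -(-225)*7 = -9*(-175) = 1575)
m(Q, N) = 1575
m(-5, -2)*((-2 - 1*8) - 13) = 1575*((-2 - 1*8) - 13) = 1575*((-2 - 8) - 13) = 1575*(-10 - 13) = 1575*(-23) = -36225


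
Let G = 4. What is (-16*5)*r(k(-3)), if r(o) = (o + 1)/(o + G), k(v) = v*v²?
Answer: -2080/23 ≈ -90.435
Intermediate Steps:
k(v) = v³
r(o) = (1 + o)/(4 + o) (r(o) = (o + 1)/(o + 4) = (1 + o)/(4 + o))
(-16*5)*r(k(-3)) = (-16*5)*((1 + (-3)³)/(4 + (-3)³)) = -80*(1 - 27)/(4 - 27) = -80*(-26)/(-23) = -(-80)*(-26)/23 = -80*26/23 = -2080/23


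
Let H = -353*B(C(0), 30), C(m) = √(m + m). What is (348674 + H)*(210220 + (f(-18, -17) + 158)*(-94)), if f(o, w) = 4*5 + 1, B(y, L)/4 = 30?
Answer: 59239289716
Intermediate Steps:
C(m) = √2*√m (C(m) = √(2*m) = √2*√m)
B(y, L) = 120 (B(y, L) = 4*30 = 120)
f(o, w) = 21 (f(o, w) = 20 + 1 = 21)
H = -42360 (H = -353*120 = -42360)
(348674 + H)*(210220 + (f(-18, -17) + 158)*(-94)) = (348674 - 42360)*(210220 + (21 + 158)*(-94)) = 306314*(210220 + 179*(-94)) = 306314*(210220 - 16826) = 306314*193394 = 59239289716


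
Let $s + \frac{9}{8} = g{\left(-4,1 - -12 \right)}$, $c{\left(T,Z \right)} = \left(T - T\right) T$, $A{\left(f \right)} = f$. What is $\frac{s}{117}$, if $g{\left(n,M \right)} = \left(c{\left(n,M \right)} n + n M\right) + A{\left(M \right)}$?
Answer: $- \frac{107}{312} \approx -0.34295$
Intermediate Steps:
$c{\left(T,Z \right)} = 0$ ($c{\left(T,Z \right)} = 0 T = 0$)
$g{\left(n,M \right)} = M + M n$ ($g{\left(n,M \right)} = \left(0 n + n M\right) + M = \left(0 + M n\right) + M = M n + M = M + M n$)
$s = - \frac{321}{8}$ ($s = - \frac{9}{8} + \left(1 - -12\right) \left(1 - 4\right) = - \frac{9}{8} + \left(1 + 12\right) \left(-3\right) = - \frac{9}{8} + 13 \left(-3\right) = - \frac{9}{8} - 39 = - \frac{321}{8} \approx -40.125$)
$\frac{s}{117} = - \frac{321}{8 \cdot 117} = \left(- \frac{321}{8}\right) \frac{1}{117} = - \frac{107}{312}$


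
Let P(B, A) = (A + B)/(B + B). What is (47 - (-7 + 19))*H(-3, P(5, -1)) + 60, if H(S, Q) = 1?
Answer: 95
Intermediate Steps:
P(B, A) = (A + B)/(2*B) (P(B, A) = (A + B)/((2*B)) = (A + B)*(1/(2*B)) = (A + B)/(2*B))
(47 - (-7 + 19))*H(-3, P(5, -1)) + 60 = (47 - (-7 + 19))*1 + 60 = (47 - 1*12)*1 + 60 = (47 - 12)*1 + 60 = 35*1 + 60 = 35 + 60 = 95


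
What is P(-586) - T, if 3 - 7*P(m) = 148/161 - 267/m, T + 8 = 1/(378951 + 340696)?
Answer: 170108846297/20663943958 ≈ 8.2322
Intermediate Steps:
T = -5757175/719647 (T = -8 + 1/(378951 + 340696) = -8 + 1/719647 = -5757175/719647 ≈ -8.0000)
P(m) = 335/1127 + 267/(7*m) (P(m) = 3/7 - (148/161 - 267/m)/7 = 3/7 + (-148/1127 + 267/(7*m)) = 335/1127 + 267/(7*m))
P(-586) - T = (1/1127)*(42987 + 335*(-586))/(-586) - 1*(-5757175/719647) = (1/1127)*(-1/586)*(42987 - 196310) + 5757175/719647 = (1/1127)*(-1/586)*(-153323) + 5757175/719647 = 153323/660422 + 5757175/719647 = 170108846297/20663943958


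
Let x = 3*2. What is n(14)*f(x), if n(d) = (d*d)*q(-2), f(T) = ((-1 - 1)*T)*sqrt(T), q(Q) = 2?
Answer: -4704*sqrt(6) ≈ -11522.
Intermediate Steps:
x = 6
f(T) = -2*T**(3/2) (f(T) = (-2*T)*sqrt(T) = -2*T**(3/2))
n(d) = 2*d**2 (n(d) = (d*d)*2 = d**2*2 = 2*d**2)
n(14)*f(x) = (2*14**2)*(-12*sqrt(6)) = (2*196)*(-12*sqrt(6)) = 392*(-12*sqrt(6)) = -4704*sqrt(6)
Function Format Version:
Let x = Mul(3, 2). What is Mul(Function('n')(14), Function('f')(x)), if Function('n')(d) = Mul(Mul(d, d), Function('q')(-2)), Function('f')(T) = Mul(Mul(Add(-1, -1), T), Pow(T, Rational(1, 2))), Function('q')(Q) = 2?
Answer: Mul(-4704, Pow(6, Rational(1, 2))) ≈ -11522.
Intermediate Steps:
x = 6
Function('f')(T) = Mul(-2, Pow(T, Rational(3, 2))) (Function('f')(T) = Mul(Mul(-2, T), Pow(T, Rational(1, 2))) = Mul(-2, Pow(T, Rational(3, 2))))
Function('n')(d) = Mul(2, Pow(d, 2)) (Function('n')(d) = Mul(Mul(d, d), 2) = Mul(Pow(d, 2), 2) = Mul(2, Pow(d, 2)))
Mul(Function('n')(14), Function('f')(x)) = Mul(Mul(2, Pow(14, 2)), Mul(-2, Pow(6, Rational(3, 2)))) = Mul(Mul(2, 196), Mul(-2, Mul(6, Pow(6, Rational(1, 2))))) = Mul(392, Mul(-12, Pow(6, Rational(1, 2)))) = Mul(-4704, Pow(6, Rational(1, 2)))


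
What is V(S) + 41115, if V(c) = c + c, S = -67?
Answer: 40981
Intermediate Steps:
V(c) = 2*c
V(S) + 41115 = 2*(-67) + 41115 = -134 + 41115 = 40981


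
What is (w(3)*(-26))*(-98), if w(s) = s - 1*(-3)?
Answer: 15288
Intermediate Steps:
w(s) = 3 + s (w(s) = s + 3 = 3 + s)
(w(3)*(-26))*(-98) = ((3 + 3)*(-26))*(-98) = (6*(-26))*(-98) = -156*(-98) = 15288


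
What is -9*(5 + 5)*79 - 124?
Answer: -7234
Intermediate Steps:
-9*(5 + 5)*79 - 124 = -9*10*79 - 124 = -90*79 - 124 = -7110 - 124 = -7234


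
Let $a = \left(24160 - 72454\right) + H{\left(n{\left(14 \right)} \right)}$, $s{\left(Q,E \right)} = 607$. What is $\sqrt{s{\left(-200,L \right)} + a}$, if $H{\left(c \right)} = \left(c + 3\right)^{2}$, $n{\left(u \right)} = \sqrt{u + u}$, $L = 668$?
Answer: $\sqrt{-47650 + 12 \sqrt{7}} \approx 218.22 i$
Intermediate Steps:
$n{\left(u \right)} = \sqrt{2} \sqrt{u}$ ($n{\left(u \right)} = \sqrt{2 u} = \sqrt{2} \sqrt{u}$)
$H{\left(c \right)} = \left(3 + c\right)^{2}$
$a = -48294 + \left(3 + 2 \sqrt{7}\right)^{2}$ ($a = \left(24160 - 72454\right) + \left(3 + \sqrt{2} \sqrt{14}\right)^{2} = -48294 + \left(3 + 2 \sqrt{7}\right)^{2} \approx -48225.0$)
$\sqrt{s{\left(-200,L \right)} + a} = \sqrt{607 - \left(48257 - 12 \sqrt{7}\right)} = \sqrt{-47650 + 12 \sqrt{7}}$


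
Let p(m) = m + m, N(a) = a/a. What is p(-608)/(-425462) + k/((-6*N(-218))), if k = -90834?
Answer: 3220535217/212731 ≈ 15139.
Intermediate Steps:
N(a) = 1
p(m) = 2*m
p(-608)/(-425462) + k/((-6*N(-218))) = (2*(-608))/(-425462) - 90834/((-6*1)) = -1216*(-1/425462) - 90834/(-6) = 608/212731 - 90834*(-⅙) = 608/212731 + 15139 = 3220535217/212731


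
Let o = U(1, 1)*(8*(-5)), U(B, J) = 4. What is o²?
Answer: 25600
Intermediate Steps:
o = -160 (o = 4*(8*(-5)) = 4*(-40) = -160)
o² = (-160)² = 25600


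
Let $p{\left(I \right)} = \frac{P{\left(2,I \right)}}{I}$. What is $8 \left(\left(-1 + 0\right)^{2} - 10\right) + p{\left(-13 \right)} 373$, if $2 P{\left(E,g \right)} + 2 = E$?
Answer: $-72$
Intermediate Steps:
$P{\left(E,g \right)} = -1 + \frac{E}{2}$
$p{\left(I \right)} = 0$ ($p{\left(I \right)} = \frac{-1 + \frac{1}{2} \cdot 2}{I} = \frac{-1 + 1}{I} = \frac{0}{I} = 0$)
$8 \left(\left(-1 + 0\right)^{2} - 10\right) + p{\left(-13 \right)} 373 = 8 \left(\left(-1 + 0\right)^{2} - 10\right) + 0 \cdot 373 = 8 \left(\left(-1\right)^{2} - 10\right) + 0 = 8 \left(1 - 10\right) + 0 = 8 \left(-9\right) + 0 = -72 + 0 = -72$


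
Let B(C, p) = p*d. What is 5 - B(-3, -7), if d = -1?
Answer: -2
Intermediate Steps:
B(C, p) = -p (B(C, p) = p*(-1) = -p)
5 - B(-3, -7) = 5 - (-1)*(-7) = 5 - 1*7 = 5 - 7 = -2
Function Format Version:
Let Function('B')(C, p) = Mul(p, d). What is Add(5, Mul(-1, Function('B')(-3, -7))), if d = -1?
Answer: -2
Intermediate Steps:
Function('B')(C, p) = Mul(-1, p) (Function('B')(C, p) = Mul(p, -1) = Mul(-1, p))
Add(5, Mul(-1, Function('B')(-3, -7))) = Add(5, Mul(-1, Mul(-1, -7))) = Add(5, Mul(-1, 7)) = Add(5, -7) = -2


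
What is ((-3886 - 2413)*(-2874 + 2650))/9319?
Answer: 1410976/9319 ≈ 151.41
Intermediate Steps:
((-3886 - 2413)*(-2874 + 2650))/9319 = -6299*(-224)*(1/9319) = 1410976*(1/9319) = 1410976/9319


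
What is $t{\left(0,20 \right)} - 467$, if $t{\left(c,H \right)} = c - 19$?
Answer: $-486$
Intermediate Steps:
$t{\left(c,H \right)} = -19 + c$
$t{\left(0,20 \right)} - 467 = \left(-19 + 0\right) - 467 = -19 - 467 = -486$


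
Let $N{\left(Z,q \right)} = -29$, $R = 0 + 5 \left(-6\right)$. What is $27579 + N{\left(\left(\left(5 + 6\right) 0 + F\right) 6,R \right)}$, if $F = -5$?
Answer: $27550$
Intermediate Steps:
$R = -30$ ($R = 0 - 30 = -30$)
$27579 + N{\left(\left(\left(5 + 6\right) 0 + F\right) 6,R \right)} = 27579 - 29 = 27550$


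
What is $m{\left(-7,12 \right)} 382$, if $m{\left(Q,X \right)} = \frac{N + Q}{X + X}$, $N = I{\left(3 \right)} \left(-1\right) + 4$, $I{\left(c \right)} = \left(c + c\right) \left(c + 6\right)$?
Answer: $- \frac{3629}{4} \approx -907.25$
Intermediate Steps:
$I{\left(c \right)} = 2 c \left(6 + c\right)$
$N = -50$ ($N = 2 \cdot 3 \left(6 + 3\right) \left(-1\right) + 4 = 2 \cdot 3 \cdot 9 \left(-1\right) + 4 = 54 \left(-1\right) + 4 = -54 + 4 = -50$)
$m{\left(Q,X \right)} = \frac{-50 + Q}{2 X}$ ($m{\left(Q,X \right)} = \frac{-50 + Q}{X + X} = \frac{-50 + Q}{2 X}$)
$m{\left(-7,12 \right)} 382 = \frac{-50 - 7}{2 \cdot 12} \cdot 382 = \frac{1}{2} \cdot \frac{1}{12} \left(-57\right) 382 = \left(- \frac{19}{8}\right) 382 = - \frac{3629}{4}$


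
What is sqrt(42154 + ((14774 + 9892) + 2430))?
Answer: 5*sqrt(2770) ≈ 263.15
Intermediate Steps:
sqrt(42154 + ((14774 + 9892) + 2430)) = sqrt(42154 + (24666 + 2430)) = sqrt(42154 + 27096) = sqrt(69250) = 5*sqrt(2770)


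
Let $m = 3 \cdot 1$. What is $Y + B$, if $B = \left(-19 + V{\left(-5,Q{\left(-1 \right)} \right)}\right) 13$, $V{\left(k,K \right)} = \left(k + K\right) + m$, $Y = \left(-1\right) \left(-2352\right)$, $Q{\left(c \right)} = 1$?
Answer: $2092$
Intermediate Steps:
$m = 3$
$Y = 2352$
$V{\left(k,K \right)} = 3 + K + k$ ($V{\left(k,K \right)} = \left(k + K\right) + 3 = \left(K + k\right) + 3 = 3 + K + k$)
$B = -260$ ($B = \left(-19 + \left(3 + 1 - 5\right)\right) 13 = \left(-19 - 1\right) 13 = \left(-20\right) 13 = -260$)
$Y + B = 2352 - 260 = 2092$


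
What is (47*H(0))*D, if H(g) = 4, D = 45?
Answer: 8460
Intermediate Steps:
(47*H(0))*D = (47*4)*45 = 188*45 = 8460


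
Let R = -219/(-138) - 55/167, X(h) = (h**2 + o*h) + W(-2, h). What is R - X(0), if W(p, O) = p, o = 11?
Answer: 25025/7682 ≈ 3.2576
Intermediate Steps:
X(h) = -2 + h**2 + 11*h (X(h) = (h**2 + 11*h) - 2 = -2 + h**2 + 11*h)
R = 9661/7682 (R = -219*(-1/138) - 55*1/167 = 73/46 - 55/167 = 9661/7682 ≈ 1.2576)
R - X(0) = 9661/7682 - (-2 + 0**2 + 11*0) = 9661/7682 - (-2 + 0 + 0) = 9661/7682 - 1*(-2) = 9661/7682 + 2 = 25025/7682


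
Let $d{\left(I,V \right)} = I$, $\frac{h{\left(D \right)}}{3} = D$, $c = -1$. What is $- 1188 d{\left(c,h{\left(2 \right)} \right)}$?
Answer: $1188$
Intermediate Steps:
$h{\left(D \right)} = 3 D$
$- 1188 d{\left(c,h{\left(2 \right)} \right)} = \left(-1188\right) \left(-1\right) = 1188$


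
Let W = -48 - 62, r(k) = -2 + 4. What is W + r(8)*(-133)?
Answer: -376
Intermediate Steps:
r(k) = 2
W = -110
W + r(8)*(-133) = -110 + 2*(-133) = -110 - 266 = -376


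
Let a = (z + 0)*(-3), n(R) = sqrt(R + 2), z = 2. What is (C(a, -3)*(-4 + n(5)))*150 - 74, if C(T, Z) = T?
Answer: 3526 - 900*sqrt(7) ≈ 1144.8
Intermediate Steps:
n(R) = sqrt(2 + R)
a = -6 (a = (2 + 0)*(-3) = 2*(-3) = -6)
(C(a, -3)*(-4 + n(5)))*150 - 74 = -6*(-4 + sqrt(2 + 5))*150 - 74 = -6*(-4 + sqrt(7))*150 - 74 = (24 - 6*sqrt(7))*150 - 74 = (3600 - 900*sqrt(7)) - 74 = 3526 - 900*sqrt(7)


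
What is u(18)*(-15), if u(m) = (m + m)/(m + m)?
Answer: -15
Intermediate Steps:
u(m) = 1 (u(m) = (2*m)/((2*m)) = (2*m)*(1/(2*m)) = 1)
u(18)*(-15) = 1*(-15) = -15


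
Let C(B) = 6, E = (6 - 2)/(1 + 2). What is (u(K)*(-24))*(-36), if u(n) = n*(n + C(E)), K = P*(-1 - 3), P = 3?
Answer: 62208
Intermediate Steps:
E = 4/3 ≈ 1.3333
K = -12 (K = 3*(-1 - 3) = 3*(-4) = -12)
u(n) = n*(6 + n) (u(n) = n*(n + 6) = n*(6 + n))
(u(K)*(-24))*(-36) = (-12*(6 - 12)*(-24))*(-36) = (-12*(-6)*(-24))*(-36) = (72*(-24))*(-36) = -1728*(-36) = 62208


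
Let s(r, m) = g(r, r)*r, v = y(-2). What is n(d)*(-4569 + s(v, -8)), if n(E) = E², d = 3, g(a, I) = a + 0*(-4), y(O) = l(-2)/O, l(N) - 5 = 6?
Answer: -163395/4 ≈ -40849.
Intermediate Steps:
l(N) = 11 (l(N) = 5 + 6 = 11)
y(O) = 11/O
v = -11/2 (v = 11/(-2) = 11*(-½) = -11/2 ≈ -5.5000)
g(a, I) = a (g(a, I) = a + 0 = a)
s(r, m) = r² (s(r, m) = r*r = r²)
n(d)*(-4569 + s(v, -8)) = 3²*(-4569 + (-11/2)²) = 9*(-4569 + 121/4) = 9*(-18155/4) = -163395/4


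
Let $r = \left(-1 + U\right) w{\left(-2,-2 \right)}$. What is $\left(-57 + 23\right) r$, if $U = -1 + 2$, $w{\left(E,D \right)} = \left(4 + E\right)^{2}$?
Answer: $0$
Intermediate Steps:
$U = 1$
$r = 0$ ($r = \left(-1 + 1\right) \left(4 - 2\right)^{2} = 0 \cdot 2^{2} = 0 \cdot 4 = 0$)
$\left(-57 + 23\right) r = \left(-57 + 23\right) 0 = \left(-34\right) 0 = 0$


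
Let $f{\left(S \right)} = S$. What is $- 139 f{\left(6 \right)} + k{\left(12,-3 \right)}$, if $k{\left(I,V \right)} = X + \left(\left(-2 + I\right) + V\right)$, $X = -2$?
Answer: $-829$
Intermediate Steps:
$k{\left(I,V \right)} = -4 + I + V$ ($k{\left(I,V \right)} = -2 + \left(\left(-2 + I\right) + V\right) = -2 + \left(-2 + I + V\right) = -4 + I + V$)
$- 139 f{\left(6 \right)} + k{\left(12,-3 \right)} = \left(-139\right) 6 - -5 = -834 + 5 = -829$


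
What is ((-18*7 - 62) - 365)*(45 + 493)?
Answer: -297514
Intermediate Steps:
((-18*7 - 62) - 365)*(45 + 493) = ((-126 - 62) - 365)*538 = (-188 - 365)*538 = -553*538 = -297514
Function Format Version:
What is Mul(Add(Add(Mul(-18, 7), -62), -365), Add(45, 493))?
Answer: -297514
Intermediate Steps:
Mul(Add(Add(Mul(-18, 7), -62), -365), Add(45, 493)) = Mul(Add(Add(-126, -62), -365), 538) = Mul(Add(-188, -365), 538) = Mul(-553, 538) = -297514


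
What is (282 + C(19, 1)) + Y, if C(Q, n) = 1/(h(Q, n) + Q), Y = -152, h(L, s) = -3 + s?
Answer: 2211/17 ≈ 130.06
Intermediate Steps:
C(Q, n) = 1/(-3 + Q + n) (C(Q, n) = 1/((-3 + n) + Q) = 1/(-3 + Q + n))
(282 + C(19, 1)) + Y = (282 + 1/(-3 + 19 + 1)) - 152 = (282 + 1/17) - 152 = 4795/17 - 152 = 2211/17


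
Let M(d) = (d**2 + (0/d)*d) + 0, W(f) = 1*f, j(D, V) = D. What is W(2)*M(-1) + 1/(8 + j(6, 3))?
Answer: 29/14 ≈ 2.0714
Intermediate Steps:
W(f) = f
M(d) = d**2 (M(d) = (d**2 + 0*d) + 0 = (d**2 + 0) + 0 = d**2 + 0 = d**2)
W(2)*M(-1) + 1/(8 + j(6, 3)) = 2*(-1)**2 + 1/(8 + 6) = 2*1 + 1/14 = 2 + 1/14 = 29/14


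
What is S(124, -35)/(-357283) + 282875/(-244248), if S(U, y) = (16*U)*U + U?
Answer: -161185631345/87265658184 ≈ -1.8471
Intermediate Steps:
S(U, y) = U + 16*U² (S(U, y) = 16*U² + U = U + 16*U²)
S(124, -35)/(-357283) + 282875/(-244248) = (124*(1 + 16*124))/(-357283) + 282875/(-244248) = (124*(1 + 1984))*(-1/357283) + 282875*(-1/244248) = (124*1985)*(-1/357283) - 282875/244248 = 246140*(-1/357283) - 282875/244248 = -246140/357283 - 282875/244248 = -161185631345/87265658184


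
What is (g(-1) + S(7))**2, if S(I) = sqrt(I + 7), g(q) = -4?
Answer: (4 - sqrt(14))**2 ≈ 0.066741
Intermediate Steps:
S(I) = sqrt(7 + I)
(g(-1) + S(7))**2 = (-4 + sqrt(7 + 7))**2 = (-4 + sqrt(14))**2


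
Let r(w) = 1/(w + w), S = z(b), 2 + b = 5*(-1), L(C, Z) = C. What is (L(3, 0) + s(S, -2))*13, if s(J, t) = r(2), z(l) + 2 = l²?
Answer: 169/4 ≈ 42.250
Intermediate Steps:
b = -7 (b = -2 + 5*(-1) = -2 - 5 = -7)
z(l) = -2 + l²
S = 47 (S = -2 + (-7)² = -2 + 49 = 47)
r(w) = 1/(2*w)
s(J, t) = ¼ (s(J, t) = (½)/2 = (½)*(½) = ¼)
(L(3, 0) + s(S, -2))*13 = (3 + ¼)*13 = (13/4)*13 = 169/4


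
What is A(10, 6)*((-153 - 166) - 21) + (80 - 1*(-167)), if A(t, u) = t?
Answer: -3153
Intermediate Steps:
A(10, 6)*((-153 - 166) - 21) + (80 - 1*(-167)) = 10*((-153 - 166) - 21) + (80 - 1*(-167)) = 10*(-319 - 21) + (80 + 167) = 10*(-340) + 247 = -3400 + 247 = -3153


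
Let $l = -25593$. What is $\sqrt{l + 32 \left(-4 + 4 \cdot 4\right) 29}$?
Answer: $i \sqrt{14457} \approx 120.24 i$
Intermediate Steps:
$\sqrt{l + 32 \left(-4 + 4 \cdot 4\right) 29} = \sqrt{-25593 + 32 \left(-4 + 4 \cdot 4\right) 29} = \sqrt{-25593 + 32 \left(-4 + 16\right) 29} = \sqrt{-25593 + 32 \cdot 12 \cdot 29} = \sqrt{-25593 + 384 \cdot 29} = \sqrt{-25593 + 11136} = \sqrt{-14457} = i \sqrt{14457}$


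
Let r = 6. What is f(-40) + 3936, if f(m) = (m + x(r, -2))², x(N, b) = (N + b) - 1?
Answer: 5305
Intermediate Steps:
x(N, b) = -1 + N + b
f(m) = (3 + m)² (f(m) = (m + (-1 + 6 - 2))² = (m + 3)² = (3 + m)²)
f(-40) + 3936 = (3 - 40)² + 3936 = (-37)² + 3936 = 1369 + 3936 = 5305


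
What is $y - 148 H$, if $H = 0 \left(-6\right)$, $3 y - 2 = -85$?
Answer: $- \frac{83}{3} \approx -27.667$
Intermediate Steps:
$y = - \frac{83}{3}$ ($y = \frac{2}{3} + \frac{1}{3} \left(-85\right) = \frac{2}{3} - \frac{85}{3} = - \frac{83}{3} \approx -27.667$)
$H = 0$
$y - 148 H = - \frac{83}{3} - 0 = - \frac{83}{3} + 0 = - \frac{83}{3}$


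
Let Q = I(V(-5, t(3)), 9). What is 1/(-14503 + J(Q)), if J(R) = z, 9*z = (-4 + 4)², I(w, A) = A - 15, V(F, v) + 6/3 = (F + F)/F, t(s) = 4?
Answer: -1/14503 ≈ -6.8951e-5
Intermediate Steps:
V(F, v) = 0 (V(F, v) = -2 + (F + F)/F = -2 + (2*F)/F = -2 + 2 = 0)
I(w, A) = -15 + A
Q = -6 (Q = -15 + 9 = -6)
z = 0 (z = (-4 + 4)²/9 = (⅑)*0² = (⅑)*0 = 0)
J(R) = 0
1/(-14503 + J(Q)) = 1/(-14503 + 0) = 1/(-14503) = -1/14503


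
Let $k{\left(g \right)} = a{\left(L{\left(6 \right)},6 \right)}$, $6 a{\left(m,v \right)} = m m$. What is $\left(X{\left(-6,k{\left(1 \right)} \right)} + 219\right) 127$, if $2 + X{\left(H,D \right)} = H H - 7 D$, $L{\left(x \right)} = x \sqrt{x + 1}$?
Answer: $-5207$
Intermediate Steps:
$L{\left(x \right)} = x \sqrt{1 + x}$
$a{\left(m,v \right)} = \frac{m^{2}}{6}$ ($a{\left(m,v \right)} = \frac{m m}{6} = \frac{m^{2}}{6}$)
$k{\left(g \right)} = 42$ ($k{\left(g \right)} = \frac{\left(6 \sqrt{1 + 6}\right)^{2}}{6} = \frac{\left(6 \sqrt{7}\right)^{2}}{6} = \frac{1}{6} \cdot 252 = 42$)
$X{\left(H,D \right)} = -2 + H^{2} - 7 D$ ($X{\left(H,D \right)} = -2 - \left(7 D - H H\right) = -2 - \left(- H^{2} + 7 D\right) = -2 + H^{2} - 7 D$)
$\left(X{\left(-6,k{\left(1 \right)} \right)} + 219\right) 127 = \left(\left(-2 + \left(-6\right)^{2} - 294\right) + 219\right) 127 = \left(\left(-2 + 36 - 294\right) + 219\right) 127 = \left(-260 + 219\right) 127 = \left(-41\right) 127 = -5207$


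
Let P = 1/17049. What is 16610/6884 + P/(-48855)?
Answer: 6917474469533/2866941256590 ≈ 2.4128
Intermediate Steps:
P = 1/17049 ≈ 5.8654e-5
16610/6884 + P/(-48855) = 16610/6884 + (1/17049)/(-48855) = 16610*(1/6884) + (1/17049)*(-1/48855) = 8305/3442 - 1/832928895 = 6917474469533/2866941256590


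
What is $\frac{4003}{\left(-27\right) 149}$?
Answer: $- \frac{4003}{4023} \approx -0.99503$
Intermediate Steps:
$\frac{4003}{\left(-27\right) 149} = \frac{4003}{-4023} = 4003 \left(- \frac{1}{4023}\right) = - \frac{4003}{4023}$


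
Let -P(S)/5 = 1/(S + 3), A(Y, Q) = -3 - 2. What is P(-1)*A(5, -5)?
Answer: 25/2 ≈ 12.500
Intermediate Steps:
A(Y, Q) = -5
P(S) = -5/(3 + S) (P(S) = -5/(S + 3) = -5/(3 + S))
P(-1)*A(5, -5) = -5/(3 - 1)*(-5) = -5/2*(-5) = 25/2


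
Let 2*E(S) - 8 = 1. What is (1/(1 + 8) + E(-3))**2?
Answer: 6889/324 ≈ 21.262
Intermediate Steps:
E(S) = 9/2 (E(S) = 4 + (1/2)*1 = 4 + 1/2 = 9/2)
(1/(1 + 8) + E(-3))**2 = (1/(1 + 8) + 9/2)**2 = (1/9 + 9/2)**2 = (83/18)**2 = 6889/324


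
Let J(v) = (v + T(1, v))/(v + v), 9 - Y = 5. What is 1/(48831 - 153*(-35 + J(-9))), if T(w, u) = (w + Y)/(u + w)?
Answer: 16/865667 ≈ 1.8483e-5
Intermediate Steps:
Y = 4 (Y = 9 - 1*5 = 9 - 5 = 4)
T(w, u) = (4 + w)/(u + w) (T(w, u) = (w + 4)/(u + w) = (4 + w)/(u + w))
J(v) = (v + 5/(1 + v))/(2*v) (J(v) = (v + (4 + 1)/(v + 1))/(v + v) = (v + 5/(1 + v))/((2*v)) = (v + 5/(1 + v))*(1/(2*v)) = (v + 5/(1 + v))/(2*v))
1/(48831 - 153*(-35 + J(-9))) = 1/(48831 - 153*(-35 + (½)*(5 - 9*(1 - 9))/(-9*(1 - 9)))) = 1/(48831 - 153*(-35 + (½)*(-⅑)*(5 - 9*(-8))/(-8))) = 1/(48831 - 153*(-35 + (½)*(-⅑)*(-⅛)*(5 + 72))) = 1/(48831 - 153*(-35 + (½)*(-⅑)*(-⅛)*77)) = 1/(48831 - 153*(-35 + 77/144)) = 1/(48831 - 153*(-4963/144)) = 1/(48831 + 84371/16) = 1/(865667/16) = 16/865667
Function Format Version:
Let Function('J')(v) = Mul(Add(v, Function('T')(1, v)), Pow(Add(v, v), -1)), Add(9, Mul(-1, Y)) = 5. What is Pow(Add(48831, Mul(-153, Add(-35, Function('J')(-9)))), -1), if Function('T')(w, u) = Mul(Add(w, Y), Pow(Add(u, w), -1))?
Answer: Rational(16, 865667) ≈ 1.8483e-5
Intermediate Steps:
Y = 4 (Y = Add(9, Mul(-1, 5)) = Add(9, -5) = 4)
Function('T')(w, u) = Mul(Pow(Add(u, w), -1), Add(4, w)) (Function('T')(w, u) = Mul(Add(w, 4), Pow(Add(u, w), -1)) = Mul(Add(4, w), Pow(Add(u, w), -1)) = Mul(Pow(Add(u, w), -1), Add(4, w)))
Function('J')(v) = Mul(Rational(1, 2), Pow(v, -1), Add(v, Mul(5, Pow(Add(1, v), -1)))) (Function('J')(v) = Mul(Add(v, Mul(Pow(Add(v, 1), -1), Add(4, 1))), Pow(Add(v, v), -1)) = Mul(Add(v, Mul(Pow(Add(1, v), -1), 5)), Pow(Mul(2, v), -1)) = Mul(Add(v, Mul(5, Pow(Add(1, v), -1))), Mul(Rational(1, 2), Pow(v, -1))) = Mul(Rational(1, 2), Pow(v, -1), Add(v, Mul(5, Pow(Add(1, v), -1)))))
Pow(Add(48831, Mul(-153, Add(-35, Function('J')(-9)))), -1) = Pow(Add(48831, Mul(-153, Add(-35, Mul(Rational(1, 2), Pow(-9, -1), Pow(Add(1, -9), -1), Add(5, Mul(-9, Add(1, -9))))))), -1) = Pow(Add(48831, Mul(-153, Add(-35, Mul(Rational(1, 2), Rational(-1, 9), Pow(-8, -1), Add(5, Mul(-9, -8)))))), -1) = Pow(Add(48831, Mul(-153, Add(-35, Mul(Rational(1, 2), Rational(-1, 9), Rational(-1, 8), Add(5, 72))))), -1) = Pow(Add(48831, Mul(-153, Add(-35, Mul(Rational(1, 2), Rational(-1, 9), Rational(-1, 8), 77)))), -1) = Pow(Add(48831, Mul(-153, Add(-35, Rational(77, 144)))), -1) = Pow(Add(48831, Mul(-153, Rational(-4963, 144))), -1) = Pow(Add(48831, Rational(84371, 16)), -1) = Pow(Rational(865667, 16), -1) = Rational(16, 865667)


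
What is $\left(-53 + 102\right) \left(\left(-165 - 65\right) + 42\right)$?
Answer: $-9212$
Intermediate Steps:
$\left(-53 + 102\right) \left(\left(-165 - 65\right) + 42\right) = 49 \left(\left(-165 - 65\right) + 42\right) = 49 \left(-230 + 42\right) = 49 \left(-188\right) = -9212$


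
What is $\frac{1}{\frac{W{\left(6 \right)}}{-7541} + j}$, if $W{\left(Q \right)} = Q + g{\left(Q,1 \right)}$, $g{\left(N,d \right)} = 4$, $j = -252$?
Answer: $- \frac{7541}{1900342} \approx -0.0039682$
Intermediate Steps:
$W{\left(Q \right)} = 4 + Q$ ($W{\left(Q \right)} = Q + 4 = 4 + Q$)
$\frac{1}{\frac{W{\left(6 \right)}}{-7541} + j} = \frac{1}{\frac{4 + 6}{-7541} - 252} = \frac{1}{10 \left(- \frac{1}{7541}\right) - 252} = \frac{1}{- \frac{10}{7541} - 252} = \frac{1}{- \frac{1900342}{7541}} = - \frac{7541}{1900342}$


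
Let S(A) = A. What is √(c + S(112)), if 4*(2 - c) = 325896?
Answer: 12*I*√565 ≈ 285.24*I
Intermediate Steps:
c = -81472 (c = 2 - ¼*325896 = 2 - 81474 = -81472)
√(c + S(112)) = √(-81472 + 112) = √(-81360) = 12*I*√565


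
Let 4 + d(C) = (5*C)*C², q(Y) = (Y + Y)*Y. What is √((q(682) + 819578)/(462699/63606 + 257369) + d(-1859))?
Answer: I*√956530569829165511444514114567/5456891771 ≈ 1.7923e+5*I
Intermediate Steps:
q(Y) = 2*Y² (q(Y) = (2*Y)*Y = 2*Y²)
d(C) = -4 + 5*C³ (d(C) = -4 + (5*C)*C² = -4 + 5*C³)
√((q(682) + 819578)/(462699/63606 + 257369) + d(-1859)) = √((2*682² + 819578)/(462699/63606 + 257369) + (-4 + 5*(-1859)³)) = √((2*465124 + 819578)/(462699*(1/63606) + 257369) + (-4 + 5*(-6424482779))) = √((930248 + 819578)/(154233/21202 + 257369) + (-4 - 32122413895)) = √(1749826/(5456891771/21202) - 32122413899) = √(1749826*(21202/5456891771) - 32122413899) = √(37099810852/5456891771 - 32122413899) = √(-175288536033009314277/5456891771) = I*√956530569829165511444514114567/5456891771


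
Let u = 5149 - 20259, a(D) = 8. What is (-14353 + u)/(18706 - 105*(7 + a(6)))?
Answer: -29463/17131 ≈ -1.7199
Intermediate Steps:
u = -15110
(-14353 + u)/(18706 - 105*(7 + a(6))) = (-14353 - 15110)/(18706 - 105*(7 + 8)) = -29463/(18706 - 105*15) = -29463/(18706 - 1575) = -29463/17131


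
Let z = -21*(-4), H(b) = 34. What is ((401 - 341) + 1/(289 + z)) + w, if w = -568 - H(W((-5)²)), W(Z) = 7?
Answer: -202165/373 ≈ -542.00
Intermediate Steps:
z = 84
w = -602 (w = -568 - 1*34 = -568 - 34 = -602)
((401 - 341) + 1/(289 + z)) + w = ((401 - 341) + 1/(289 + 84)) - 602 = (60 + 1/373) - 602 = 22381/373 - 602 = -202165/373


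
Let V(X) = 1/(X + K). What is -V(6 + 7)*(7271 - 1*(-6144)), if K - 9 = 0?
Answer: -13415/22 ≈ -609.77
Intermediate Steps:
K = 9 (K = 9 + 0 = 9)
V(X) = 1/(9 + X) (V(X) = 1/(X + 9) = 1/(9 + X))
-V(6 + 7)*(7271 - 1*(-6144)) = -(7271 - 1*(-6144))/(9 + (6 + 7)) = -(7271 + 6144)/(9 + 13) = -13415/22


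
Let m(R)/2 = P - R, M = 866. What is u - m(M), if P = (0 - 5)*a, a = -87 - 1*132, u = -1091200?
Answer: -1091658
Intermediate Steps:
a = -219 (a = -87 - 132 = -219)
P = 1095 (P = (0 - 5)*(-219) = -5*(-219) = 1095)
m(R) = 2190 - 2*R (m(R) = 2*(1095 - R) = 2190 - 2*R)
u - m(M) = -1091200 - (2190 - 2*866) = -1091200 - (2190 - 1732) = -1091200 - 1*458 = -1091200 - 458 = -1091658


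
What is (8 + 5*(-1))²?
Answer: 9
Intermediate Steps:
(8 + 5*(-1))² = (8 - 5)² = 3² = 9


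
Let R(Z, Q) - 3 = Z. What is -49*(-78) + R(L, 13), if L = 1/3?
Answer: 11476/3 ≈ 3825.3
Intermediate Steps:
L = ⅓ ≈ 0.33333
R(Z, Q) = 3 + Z
-49*(-78) + R(L, 13) = -49*(-78) + (3 + ⅓) = 3822 + 10/3 = 11476/3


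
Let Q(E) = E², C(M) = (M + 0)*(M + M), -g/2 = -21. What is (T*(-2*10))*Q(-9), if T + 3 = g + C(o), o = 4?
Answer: -115020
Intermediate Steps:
g = 42 (g = -2*(-21) = 42)
C(M) = 2*M² (C(M) = M*(2*M) = 2*M²)
T = 71 (T = -3 + (42 + 2*4²) = -3 + (42 + 2*16) = -3 + (42 + 32) = -3 + 74 = 71)
(T*(-2*10))*Q(-9) = (71*(-2*10))*(-9)² = (71*(-20))*81 = -1420*81 = -115020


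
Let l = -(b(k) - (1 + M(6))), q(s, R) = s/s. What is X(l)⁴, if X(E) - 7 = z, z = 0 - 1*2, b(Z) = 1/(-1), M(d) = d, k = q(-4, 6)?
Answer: 625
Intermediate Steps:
q(s, R) = 1
k = 1
b(Z) = -1
l = 8 (l = -(-1 - (1 + 6)) = -(-1 - 1*7) = -(-1 - 7) = -1*(-8) = 8)
z = -2 (z = 0 - 2 = -2)
X(E) = 5 (X(E) = 7 - 2 = 5)
X(l)⁴ = 5⁴ = 625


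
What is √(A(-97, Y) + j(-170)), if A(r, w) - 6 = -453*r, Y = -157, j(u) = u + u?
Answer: √43607 ≈ 208.82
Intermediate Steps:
j(u) = 2*u
A(r, w) = 6 - 453*r
√(A(-97, Y) + j(-170)) = √((6 - 453*(-97)) + 2*(-170)) = √((6 + 43941) - 340) = √(43947 - 340) = √43607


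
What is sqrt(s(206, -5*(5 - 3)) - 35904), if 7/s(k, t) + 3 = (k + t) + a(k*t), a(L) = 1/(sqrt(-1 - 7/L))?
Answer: sqrt((-14226191645 + 71808*I*sqrt(1057295))/(396229 - 2*I*sqrt(1057295))) ≈ 0.e-7 + 189.48*I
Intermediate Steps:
a(L) = 1/sqrt(-1 - 7/L)
s(k, t) = 7/(-3 + k + t + 1/sqrt((-7 - k*t)/(k*t))) (s(k, t) = 7/(-3 + ((k + t) + 1/sqrt((-7 - k*t)/((k*t))))) = 7/(-3 + ((k + t) + 1/sqrt((1/(k*t))*(-7 - k*t)))) = 7/(-3 + ((k + t) + 1/sqrt((-7 - k*t)/(k*t)))) = 7/(-3 + (k + t + 1/sqrt((-7 - k*t)/(k*t)))) = 7/(-3 + k + t + 1/sqrt((-7 - k*t)/(k*t))))
sqrt(s(206, -5*(5 - 3)) - 35904) = sqrt(7*sqrt((-7 - 1*206*(-5*(5 - 3)))/(206*((-5*(5 - 3)))))/(1 + sqrt((-7 - 1*206*(-5*(5 - 3)))/(206*((-5*(5 - 3)))))*(-3 + 206 - 5*(5 - 3))) - 35904) = sqrt(7*sqrt((-7 - 1*206*(-5*2))/(206*((-5*2))))/(1 + sqrt((-7 - 1*206*(-5*2))/(206*((-5*2))))*(-3 + 206 - 5*2)) - 35904) = sqrt(7*sqrt((1/206)*(-7 - 1*206*(-10))/(-10))/(1 + sqrt((1/206)*(-7 - 1*206*(-10))/(-10))*(-3 + 206 - 10)) - 35904) = sqrt(7*sqrt((1/206)*(-1/10)*(-7 + 2060))/(1 + sqrt((1/206)*(-1/10)*(-7 + 2060))*193) - 35904) = sqrt(7*sqrt((1/206)*(-1/10)*2053)/(1 + sqrt((1/206)*(-1/10)*2053)*193) - 35904) = sqrt(7*sqrt(-2053/2060)/(1 + sqrt(-2053/2060)*193) - 35904) = sqrt(7*(I*sqrt(1057295)/1030)/(1 + (I*sqrt(1057295)/1030)*193) - 35904) = sqrt(7*(I*sqrt(1057295)/1030)/(1 + 193*I*sqrt(1057295)/1030) - 35904) = sqrt(7*I*sqrt(1057295)/(1030*(1 + 193*I*sqrt(1057295)/1030)) - 35904) = sqrt(-35904 + 7*I*sqrt(1057295)/(1030*(1 + 193*I*sqrt(1057295)/1030)))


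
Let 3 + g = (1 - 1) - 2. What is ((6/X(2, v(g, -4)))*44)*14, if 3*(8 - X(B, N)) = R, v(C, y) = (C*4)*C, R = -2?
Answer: 5544/13 ≈ 426.46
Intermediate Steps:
g = -5 (g = -3 + ((1 - 1) - 2) = -3 + (0 - 2) = -3 - 2 = -5)
v(C, y) = 4*C² (v(C, y) = (4*C)*C = 4*C²)
X(B, N) = 26/3 (X(B, N) = 8 - ⅓*(-2) = 8 + ⅔ = 26/3)
((6/X(2, v(g, -4)))*44)*14 = ((6/(26/3))*44)*14 = ((6*(3/26))*44)*14 = ((9/13)*44)*14 = (396/13)*14 = 5544/13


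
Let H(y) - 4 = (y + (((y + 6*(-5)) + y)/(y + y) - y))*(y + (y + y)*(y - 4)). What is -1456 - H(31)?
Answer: -2340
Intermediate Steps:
H(y) = 4 + (-30 + 2*y)*(y + 2*y*(-4 + y))/(2*y) (H(y) = 4 + (y + (((y + 6*(-5)) + y)/(y + y) - y))*(y + (y + y)*(y - 4)) = 4 + (y + (((y - 30) + y)/((2*y)) - y))*(y + (2*y)*(-4 + y)) = 4 + (y + (((-30 + y) + y)*(1/(2*y)) - y))*(y + 2*y*(-4 + y)) = 4 + (y + ((-30 + 2*y)*(1/(2*y)) - y))*(y + 2*y*(-4 + y)) = 4 + (y + ((-30 + 2*y)/(2*y) - y))*(y + 2*y*(-4 + y)) = 4 + (y + (-y + (-30 + 2*y)/(2*y)))*(y + 2*y*(-4 + y)) = 4 + ((-30 + 2*y)/(2*y))*(y + 2*y*(-4 + y)) = 4 + (-30 + 2*y)*(y + 2*y*(-4 + y))/(2*y))
-1456 - H(31) = -1456 - (109 - 37*31 + 2*31²) = -1456 - (109 - 1147 + 2*961) = -1456 - (109 - 1147 + 1922) = -1456 - 1*884 = -1456 - 884 = -2340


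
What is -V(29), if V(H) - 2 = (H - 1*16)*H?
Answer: -379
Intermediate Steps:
V(H) = 2 + H*(-16 + H) (V(H) = 2 + (H - 1*16)*H = 2 + (H - 16)*H = 2 + (-16 + H)*H = 2 + H*(-16 + H))
-V(29) = -(2 + 29**2 - 16*29) = -(2 + 841 - 464) = -1*379 = -379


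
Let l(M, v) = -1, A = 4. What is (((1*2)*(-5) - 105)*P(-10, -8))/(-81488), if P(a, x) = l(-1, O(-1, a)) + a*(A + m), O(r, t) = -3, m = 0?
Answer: -4715/81488 ≈ -0.057861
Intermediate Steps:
P(a, x) = -1 + 4*a (P(a, x) = -1 + a*(4 + 0) = -1 + a*4 = -1 + 4*a)
(((1*2)*(-5) - 105)*P(-10, -8))/(-81488) = (((1*2)*(-5) - 105)*(-1 + 4*(-10)))/(-81488) = ((2*(-5) - 105)*(-1 - 40))*(-1/81488) = ((-10 - 105)*(-41))*(-1/81488) = -115*(-41)*(-1/81488) = 4715*(-1/81488) = -4715/81488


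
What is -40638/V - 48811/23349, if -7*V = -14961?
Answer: -2457419335/116441463 ≈ -21.104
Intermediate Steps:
V = 14961/7 (V = -⅐*(-14961) = 14961/7 ≈ 2137.3)
-40638/V - 48811/23349 = -40638/14961/7 - 48811/23349 = -40638*7/14961 - 48811*1/23349 = -94822/4987 - 48811/23349 = -2457419335/116441463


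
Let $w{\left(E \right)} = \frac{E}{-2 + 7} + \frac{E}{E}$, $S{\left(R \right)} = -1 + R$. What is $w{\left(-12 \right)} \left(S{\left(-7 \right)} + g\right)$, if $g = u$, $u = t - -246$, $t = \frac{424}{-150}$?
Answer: $- \frac{123466}{375} \approx -329.24$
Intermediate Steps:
$t = - \frac{212}{75}$ ($t = 424 \left(- \frac{1}{150}\right) = - \frac{212}{75} \approx -2.8267$)
$u = \frac{18238}{75}$ ($u = - \frac{212}{75} - -246 = - \frac{212}{75} + 246 = \frac{18238}{75} \approx 243.17$)
$g = \frac{18238}{75} \approx 243.17$
$w{\left(E \right)} = 1 + \frac{E}{5}$ ($w{\left(E \right)} = \frac{E}{5} + 1 = 1 + \frac{E}{5}$)
$w{\left(-12 \right)} \left(S{\left(-7 \right)} + g\right) = \left(1 + \frac{1}{5} \left(-12\right)\right) \left(\left(-1 - 7\right) + \frac{18238}{75}\right) = \left(1 - \frac{12}{5}\right) \left(-8 + \frac{18238}{75}\right) = \left(- \frac{7}{5}\right) \frac{17638}{75} = - \frac{123466}{375}$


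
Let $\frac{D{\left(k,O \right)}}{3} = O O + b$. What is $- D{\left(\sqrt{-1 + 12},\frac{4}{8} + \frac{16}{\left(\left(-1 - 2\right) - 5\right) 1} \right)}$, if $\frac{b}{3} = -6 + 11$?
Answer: $- \frac{207}{4} \approx -51.75$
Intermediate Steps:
$b = 15$ ($b = 3 \left(-6 + 11\right) = 3 \cdot 5 = 15$)
$D{\left(k,O \right)} = 45 + 3 O^{2}$ ($D{\left(k,O \right)} = 3 \left(O O + 15\right) = 3 \left(O^{2} + 15\right) = 3 \left(15 + O^{2}\right) = 45 + 3 O^{2}$)
$- D{\left(\sqrt{-1 + 12},\frac{4}{8} + \frac{16}{\left(\left(-1 - 2\right) - 5\right) 1} \right)} = - (45 + 3 \left(\frac{4}{8} + \frac{16}{\left(\left(-1 - 2\right) - 5\right) 1}\right)^{2}) = - (45 + 3 \left(4 \cdot \frac{1}{8} + \frac{16}{\left(\left(-1 - 2\right) - 5\right) 1}\right)^{2}) = - (45 + 3 \left(\frac{1}{2} + \frac{16}{\left(-3 - 5\right) 1}\right)^{2}) = - (45 + 3 \left(\frac{1}{2} + \frac{16}{\left(-8\right) 1}\right)^{2}) = - (45 + 3 \left(\frac{1}{2} + \frac{16}{-8}\right)^{2}) = - (45 + 3 \left(\frac{1}{2} + 16 \left(- \frac{1}{8}\right)\right)^{2}) = - (45 + 3 \left(\frac{1}{2} - 2\right)^{2}) = - (45 + 3 \left(- \frac{3}{2}\right)^{2}) = - (45 + 3 \cdot \frac{9}{4}) = - (45 + \frac{27}{4}) = \left(-1\right) \frac{207}{4} = - \frac{207}{4}$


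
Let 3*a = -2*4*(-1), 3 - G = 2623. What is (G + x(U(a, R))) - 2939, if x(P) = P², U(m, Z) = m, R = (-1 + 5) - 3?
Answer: -49967/9 ≈ -5551.9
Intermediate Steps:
G = -2620 (G = 3 - 1*2623 = 3 - 2623 = -2620)
a = 8/3 (a = (-2*4*(-1))/3 = (-8*(-1))/3 = (⅓)*8 = 8/3 ≈ 2.6667)
R = 1 (R = 4 - 3 = 1)
(G + x(U(a, R))) - 2939 = (-2620 + (8/3)²) - 2939 = (-2620 + 64/9) - 2939 = -23516/9 - 2939 = -49967/9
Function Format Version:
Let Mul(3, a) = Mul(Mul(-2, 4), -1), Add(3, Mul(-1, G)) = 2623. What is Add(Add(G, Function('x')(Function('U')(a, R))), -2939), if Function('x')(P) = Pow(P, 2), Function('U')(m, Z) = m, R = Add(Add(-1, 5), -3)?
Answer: Rational(-49967, 9) ≈ -5551.9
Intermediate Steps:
G = -2620 (G = Add(3, Mul(-1, 2623)) = Add(3, -2623) = -2620)
a = Rational(8, 3) (a = Mul(Rational(1, 3), Mul(Mul(-2, 4), -1)) = Mul(Rational(1, 3), Mul(-8, -1)) = Mul(Rational(1, 3), 8) = Rational(8, 3) ≈ 2.6667)
R = 1 (R = Add(4, -3) = 1)
Add(Add(G, Function('x')(Function('U')(a, R))), -2939) = Add(Add(-2620, Pow(Rational(8, 3), 2)), -2939) = Add(Add(-2620, Rational(64, 9)), -2939) = Add(Rational(-23516, 9), -2939) = Rational(-49967, 9)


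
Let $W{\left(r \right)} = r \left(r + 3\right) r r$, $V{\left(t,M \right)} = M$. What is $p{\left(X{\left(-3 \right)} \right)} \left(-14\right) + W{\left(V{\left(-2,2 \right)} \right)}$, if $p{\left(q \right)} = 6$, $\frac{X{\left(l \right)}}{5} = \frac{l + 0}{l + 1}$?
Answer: $-44$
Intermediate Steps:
$X{\left(l \right)} = \frac{5 l}{1 + l}$ ($X{\left(l \right)} = 5 \frac{l + 0}{l + 1} = 5 \frac{l}{1 + l} = \frac{5 l}{1 + l}$)
$W{\left(r \right)} = r^{3} \left(3 + r\right)$ ($W{\left(r \right)} = r \left(3 + r\right) r r = r^{2} \left(3 + r\right) r = r^{3} \left(3 + r\right)$)
$p{\left(X{\left(-3 \right)} \right)} \left(-14\right) + W{\left(V{\left(-2,2 \right)} \right)} = 6 \left(-14\right) + 2^{3} \left(3 + 2\right) = -84 + 8 \cdot 5 = -84 + 40 = -44$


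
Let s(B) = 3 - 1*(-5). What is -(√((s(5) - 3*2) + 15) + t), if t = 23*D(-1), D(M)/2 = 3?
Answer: -138 - √17 ≈ -142.12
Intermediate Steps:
s(B) = 8 (s(B) = 3 + 5 = 8)
D(M) = 6 (D(M) = 2*3 = 6)
t = 138 (t = 23*6 = 138)
-(√((s(5) - 3*2) + 15) + t) = -(√((8 - 3*2) + 15) + 138) = -(√((8 - 6) + 15) + 138) = -(√(2 + 15) + 138) = -(√17 + 138) = -(138 + √17) = -138 - √17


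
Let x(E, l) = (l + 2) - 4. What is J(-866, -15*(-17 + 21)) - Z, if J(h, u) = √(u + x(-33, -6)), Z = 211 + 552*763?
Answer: -421387 + 2*I*√17 ≈ -4.2139e+5 + 8.2462*I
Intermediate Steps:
x(E, l) = -2 + l (x(E, l) = (2 + l) - 4 = -2 + l)
Z = 421387 (Z = 211 + 421176 = 421387)
J(h, u) = √(-8 + u) (J(h, u) = √(u + (-2 - 6)) = √(u - 8) = √(-8 + u))
J(-866, -15*(-17 + 21)) - Z = √(-8 - 15*(-17 + 21)) - 1*421387 = √(-8 - 15*4) - 421387 = √(-8 - 60) - 421387 = √(-68) - 421387 = 2*I*√17 - 421387 = -421387 + 2*I*√17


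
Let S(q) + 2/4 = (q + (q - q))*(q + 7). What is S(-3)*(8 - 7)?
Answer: -25/2 ≈ -12.500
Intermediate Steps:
S(q) = -½ + q*(7 + q) (S(q) = -½ + (q + (q - q))*(q + 7) = -½ + (q + 0)*(7 + q) = -½ + q*(7 + q))
S(-3)*(8 - 7) = (-½ + (-3)² + 7*(-3))*(8 - 7) = (-½ + 9 - 21)*1 = -25/2*1 = -25/2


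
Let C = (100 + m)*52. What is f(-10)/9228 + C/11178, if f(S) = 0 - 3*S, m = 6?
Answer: 4266673/8595882 ≈ 0.49636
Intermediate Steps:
f(S) = -3*S
C = 5512 (C = (100 + 6)*52 = 106*52 = 5512)
f(-10)/9228 + C/11178 = -3*(-10)/9228 + 5512/11178 = 30*(1/9228) + 5512*(1/11178) = 5/1538 + 2756/5589 = 4266673/8595882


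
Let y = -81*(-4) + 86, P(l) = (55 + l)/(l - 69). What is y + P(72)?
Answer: 1357/3 ≈ 452.33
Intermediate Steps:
P(l) = (55 + l)/(-69 + l)
y = 410 (y = 324 + 86 = 410)
y + P(72) = 410 + (55 + 72)/(-69 + 72) = 410 + 127/3 = 1357/3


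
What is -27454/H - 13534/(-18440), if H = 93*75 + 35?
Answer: -20568921/6463220 ≈ -3.1825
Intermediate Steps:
H = 7010 (H = 6975 + 35 = 7010)
-27454/H - 13534/(-18440) = -27454/7010 - 13534/(-18440) = -27454*1/7010 - 13534*(-1/18440) = -13727/3505 + 6767/9220 = -20568921/6463220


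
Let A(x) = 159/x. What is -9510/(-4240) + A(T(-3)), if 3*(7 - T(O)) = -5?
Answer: 113487/5512 ≈ 20.589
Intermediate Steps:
T(O) = 26/3 (T(O) = 7 - ⅓*(-5) = 7 + 5/3 = 26/3)
-9510/(-4240) + A(T(-3)) = -9510/(-4240) + 159/(26/3) = -9510*(-1/4240) + 159*(3/26) = 951/424 + 477/26 = 113487/5512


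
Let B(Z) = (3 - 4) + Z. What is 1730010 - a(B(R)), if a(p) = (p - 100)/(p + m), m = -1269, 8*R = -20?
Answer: 4402875243/2545 ≈ 1.7300e+6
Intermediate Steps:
R = -5/2 (R = (1/8)*(-20) = -5/2 ≈ -2.5000)
B(Z) = -1 + Z
a(p) = (-100 + p)/(-1269 + p) (a(p) = (p - 100)/(p - 1269) = (-100 + p)/(-1269 + p))
1730010 - a(B(R)) = 1730010 - (-100 + (-1 - 5/2))/(-1269 + (-1 - 5/2)) = 1730010 - (-100 - 7/2)/(-1269 - 7/2) = 1730010 - (-207)/((-2545/2)*2) = 1730010 - (-2)*(-207)/(2545*2) = 1730010 - 1*207/2545 = 1730010 - 207/2545 = 4402875243/2545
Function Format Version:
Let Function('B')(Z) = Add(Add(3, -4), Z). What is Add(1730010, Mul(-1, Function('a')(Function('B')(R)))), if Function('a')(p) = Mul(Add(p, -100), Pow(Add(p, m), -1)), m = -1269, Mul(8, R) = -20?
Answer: Rational(4402875243, 2545) ≈ 1.7300e+6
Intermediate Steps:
R = Rational(-5, 2) (R = Mul(Rational(1, 8), -20) = Rational(-5, 2) ≈ -2.5000)
Function('B')(Z) = Add(-1, Z)
Function('a')(p) = Mul(Pow(Add(-1269, p), -1), Add(-100, p)) (Function('a')(p) = Mul(Add(p, -100), Pow(Add(p, -1269), -1)) = Mul(Add(-100, p), Pow(Add(-1269, p), -1)) = Mul(Pow(Add(-1269, p), -1), Add(-100, p)))
Add(1730010, Mul(-1, Function('a')(Function('B')(R)))) = Add(1730010, Mul(-1, Mul(Pow(Add(-1269, Add(-1, Rational(-5, 2))), -1), Add(-100, Add(-1, Rational(-5, 2)))))) = Add(1730010, Mul(-1, Mul(Pow(Add(-1269, Rational(-7, 2)), -1), Add(-100, Rational(-7, 2))))) = Add(1730010, Mul(-1, Mul(Pow(Rational(-2545, 2), -1), Rational(-207, 2)))) = Add(1730010, Mul(-1, Mul(Rational(-2, 2545), Rational(-207, 2)))) = Add(1730010, Mul(-1, Rational(207, 2545))) = Add(1730010, Rational(-207, 2545)) = Rational(4402875243, 2545)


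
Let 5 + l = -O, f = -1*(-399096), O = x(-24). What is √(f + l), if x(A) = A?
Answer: √399115 ≈ 631.76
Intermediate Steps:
O = -24
f = 399096
l = 19 (l = -5 - 1*(-24) = -5 + 24 = 19)
√(f + l) = √(399096 + 19) = √399115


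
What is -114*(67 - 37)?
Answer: -3420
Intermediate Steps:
-114*(67 - 37) = -114*30 = -3420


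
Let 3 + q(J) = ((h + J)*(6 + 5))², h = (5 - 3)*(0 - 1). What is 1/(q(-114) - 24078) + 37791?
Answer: 60620354146/1604095 ≈ 37791.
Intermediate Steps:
h = -2 (h = 2*(-1) = -2)
q(J) = -3 + (-22 + 11*J)² (q(J) = -3 + ((-2 + J)*(6 + 5))² = -3 + ((-2 + J)*11)² = -3 + (-22 + 11*J)²)
1/(q(-114) - 24078) + 37791 = 1/((-3 + 121*(-2 - 114)²) - 24078) + 37791 = 1/((-3 + 121*(-116)²) - 24078) + 37791 = 1/((-3 + 121*13456) - 24078) + 37791 = 1/((-3 + 1628176) - 24078) + 37791 = 1/(1628173 - 24078) + 37791 = 1/1604095 + 37791 = 60620354146/1604095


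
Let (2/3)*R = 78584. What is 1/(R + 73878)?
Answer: 1/191754 ≈ 5.2150e-6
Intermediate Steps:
R = 117876 (R = (3/2)*78584 = 117876)
1/(R + 73878) = 1/(117876 + 73878) = 1/191754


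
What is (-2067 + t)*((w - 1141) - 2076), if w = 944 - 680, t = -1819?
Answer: 11475358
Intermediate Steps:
w = 264
(-2067 + t)*((w - 1141) - 2076) = (-2067 - 1819)*((264 - 1141) - 2076) = -3886*(-877 - 2076) = -3886*(-2953) = 11475358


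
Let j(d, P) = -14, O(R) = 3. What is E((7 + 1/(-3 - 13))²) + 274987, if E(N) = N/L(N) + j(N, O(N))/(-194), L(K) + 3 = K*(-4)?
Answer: 4587880205/16684 ≈ 2.7499e+5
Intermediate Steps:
L(K) = -3 - 4*K (L(K) = -3 + K*(-4) = -3 - 4*K)
E(N) = 7/97 + N/(-3 - 4*N) (E(N) = N/(-3 - 4*N) - 14/(-194) = N/(-3 - 4*N) - 14*(-1/194) = N/(-3 - 4*N) + 7/97 = 7/97 + N/(-3 - 4*N))
E((7 + 1/(-3 - 13))²) + 274987 = 3*(7 - 23*(7 + 1/(-3 - 13))²)/(97*(3 + 4*(7 + 1/(-3 - 13))²)) + 274987 = 3*(7 - 23*(7 + 1/(-16))²)/(97*(3 + 4*(7 + 1/(-16))²)) + 274987 = 3*(7 - 23*(7 - 1/16)²)/(97*(3 + 4*(7 - 1/16)²)) + 274987 = 3*(7 - 23*(111/16)²)/(97*(3 + 4*(111/16)²)) + 274987 = 3*(7 - 23*12321/256)/(97*(3 + 4*(12321/256))) + 274987 = 3*(7 - 283383/256)/(97*(3 + 12321/64)) + 274987 = (3/97)*(-281591/256)/(12513/64) + 274987 = (3/97)*(64/12513)*(-281591/256) + 274987 = -2903/16684 + 274987 = 4587880205/16684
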